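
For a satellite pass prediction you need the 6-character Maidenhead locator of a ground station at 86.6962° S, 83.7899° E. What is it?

Shift to the Maidenhead origin (180°W, 90°S): lon 263.7899, lat 3.3038.
Field (20°×10°, letters A–R): lon ⌊263.7899/20⌋ = 13 → N; lat ⌊3.3038/10⌋ = 0 → A.
Square (2°×1°, digits 0–9): lon ⌊3.7899/2⌋ = 1; lat ⌊3.3038/1⌋ = 3.
Subsquare (5′×2.5′, letters a–x): lon ⌊1.7899/0.0833333⌋ = 21 → v; lat ⌊0.3038/0.0416667⌋ = 7 → h.

NA13vh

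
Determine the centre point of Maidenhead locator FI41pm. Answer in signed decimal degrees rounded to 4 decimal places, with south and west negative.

-8.4792, -70.7083

Field F=5, I=8: +5·20° lon, +8·10° lat → SW at lon -80°, lat -10°.
Square 4, 1: +4·2° lon, +1·1° lat → SW at lon -72°, lat -9°.
Subsquare p=15, m=12: +15·0.0833333° lon, +12·0.0416667° lat → SW at lon -70.75°, lat -8.5°.
Cell spans 0.0833333° lon × 0.0416667° lat. Centre is SW corner plus half of each.
latitude -8.4792, longitude -70.7083.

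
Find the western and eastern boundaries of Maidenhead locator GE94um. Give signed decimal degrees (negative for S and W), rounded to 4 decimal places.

-40.3333, -40.2500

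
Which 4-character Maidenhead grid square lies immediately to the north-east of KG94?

LG05

Longitude square 9; +1 → 10, wraps to 0, carry into field.
Longitude field K = 10; +1 → 11 = L.
Latitude square 4; +1 → 5.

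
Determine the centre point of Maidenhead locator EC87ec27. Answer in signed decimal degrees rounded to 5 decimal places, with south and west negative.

-62.88542, -83.64583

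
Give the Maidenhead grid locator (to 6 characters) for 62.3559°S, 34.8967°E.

Shift to the Maidenhead origin (180°W, 90°S): lon 214.8967, lat 27.6441.
Field: lon ⌊214.8967/20⌋ = 10 → K; lat ⌊27.6441/10⌋ = 2 → C.
Square: lon ⌊14.8967/2⌋ = 7; lat ⌊7.6441/1⌋ = 7.
Subsquare: lon ⌊0.8967/0.0833333⌋ = 10 → k; lat ⌊0.6441/0.0416667⌋ = 15 → p.

KC77kp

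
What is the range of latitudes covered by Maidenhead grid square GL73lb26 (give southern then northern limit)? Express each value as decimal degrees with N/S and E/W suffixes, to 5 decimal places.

23.06667° N, 23.07083° N

Field G=6, L=11: +6·20° lon, +11·10° lat → SW at lon -60°, lat 20°.
Square 7, 3: +7·2° lon, +3·1° lat → SW at lon -46°, lat 23°.
Subsquare l=11, b=1: +11·0.0833333° lon, +1·0.0416667° lat → SW at lon -45.0833°, lat 23.0417°.
Extended square 2, 6: +2·0.00833333° lon, +6·0.00416667° lat → SW at lon -45.0667°, lat 23.0667°.
Cell spans 0.00833333° lon × 0.00416667° lat.
south 23.06667° N, north 23.07083° N.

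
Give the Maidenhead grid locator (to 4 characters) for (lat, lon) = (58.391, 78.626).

MO98

Offset from 180°W / 90°S: lon 258.63°, lat 148.39°.
Field: 258.63/20 → 12 → M, 148.39/10 → 14 → O; chars MO.
Square: 18.63/2 → 9, 8.39/1 → 8; chars 98.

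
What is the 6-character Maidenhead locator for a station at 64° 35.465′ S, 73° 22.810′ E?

Shift to the Maidenhead origin (180°W, 90°S): lon 253.3802, lat 25.4089.
Field (20°×10°, letters A–R): 253.3802/20 → 12 → M, 25.4089/10 → 2 → C; chars MC.
Square (2°×1°, digits 0–9): 13.3802/2 → 6, 5.4089/1 → 5; chars 65.
Subsquare (5′×2.5′, letters a–x): 1.3802/0.0833333 → 16 → q, 0.4089/0.0416667 → 9 → j; chars qj.

MC65qj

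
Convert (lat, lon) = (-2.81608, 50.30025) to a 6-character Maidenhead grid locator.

LI57de

Shift to the Maidenhead origin (180°W, 90°S): lon 230.3003, lat 87.1839.
Field (20°×10°, letters A–R): lon ⌊230.3003/20⌋ = 11 → L; lat ⌊87.1839/10⌋ = 8 → I.
Square (2°×1°, digits 0–9): lon ⌊10.3003/2⌋ = 5; lat ⌊7.1839/1⌋ = 7.
Subsquare (5′×2.5′, letters a–x): lon ⌊0.3003/0.0833333⌋ = 3 → d; lat ⌊0.1839/0.0416667⌋ = 4 → e.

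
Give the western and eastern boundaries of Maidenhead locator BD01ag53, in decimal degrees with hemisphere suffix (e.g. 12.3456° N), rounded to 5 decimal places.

159.95833° W, 159.95000° W

Field B=1, D=3: +1·20° lon, +3·10° lat → SW at lon -160°, lat -60°.
Square 0, 1: +0·2° lon, +1·1° lat → SW at lon -160°, lat -59°.
Subsquare a=0, g=6: +0·0.0833333° lon, +6·0.0416667° lat → SW at lon -160°, lat -58.75°.
Extended square 5, 3: +5·0.00833333° lon, +3·0.00416667° lat → SW at lon -159.958°, lat -58.7375°.
Cell spans 0.00833333° lon × 0.00416667° lat.
west 159.95833° W, east 159.95000° W.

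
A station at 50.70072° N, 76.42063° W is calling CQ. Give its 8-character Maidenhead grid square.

FO10sq98

Offset from 180°W / 90°S: lon 103.57937°, lat 140.70072°.
Field: lon ⌊103.57937/20⌋ = 5 → F; lat ⌊140.70072/10⌋ = 14 → O.
Square: lon ⌊3.57937/2⌋ = 1; lat ⌊0.70072/1⌋ = 0.
Subsquare: lon ⌊1.57937/0.0833333⌋ = 18 → s; lat ⌊0.70072/0.0416667⌋ = 16 → q.
Extended square: lon ⌊0.07937/0.00833333⌋ = 9; lat ⌊0.03405/0.00416667⌋ = 8.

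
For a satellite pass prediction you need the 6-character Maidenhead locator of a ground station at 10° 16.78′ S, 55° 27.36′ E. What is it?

Shift to the Maidenhead origin (180°W, 90°S): lon 235.4560, lat 79.7203.
Field: 235.4560/20 → 11 → L, 79.7203/10 → 7 → H; chars LH.
Square: 15.4560/2 → 7, 9.7203/1 → 9; chars 79.
Subsquare: 1.4560/0.0833333 → 17 → r, 0.7203/0.0416667 → 17 → r; chars rr.

LH79rr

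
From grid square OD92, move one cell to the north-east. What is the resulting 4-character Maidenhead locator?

PD03

Longitude square 9; +1 → 10, wraps to 0, carry into field.
Longitude field O = 14; +1 → 15 = P.
Latitude square 2; +1 → 3.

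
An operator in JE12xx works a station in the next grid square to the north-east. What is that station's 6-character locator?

JE23aa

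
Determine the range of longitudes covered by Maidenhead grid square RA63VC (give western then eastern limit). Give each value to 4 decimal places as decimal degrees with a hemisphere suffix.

Field R=17, A=0: +17·20° lon, +0·10° lat → SW at lon 160°, lat -90°.
Square 6, 3: +6·2° lon, +3·1° lat → SW at lon 172°, lat -87°.
Subsquare v=21, c=2: +21·0.0833333° lon, +2·0.0416667° lat → SW at lon 173.75°, lat -86.9167°.
Cell spans 0.0833333° lon × 0.0416667° lat.
west 173.7500° E, east 173.8333° E.

173.7500° E, 173.8333° E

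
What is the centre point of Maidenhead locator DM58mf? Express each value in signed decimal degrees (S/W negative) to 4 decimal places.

38.2292, -108.9583

Field D=3, M=12: +3·20° lon, +12·10° lat → SW at lon -120°, lat 30°.
Square 5, 8: +5·2° lon, +8·1° lat → SW at lon -110°, lat 38°.
Subsquare m=12, f=5: +12·0.0833333° lon, +5·0.0416667° lat → SW at lon -109°, lat 38.2083°.
Cell spans 0.0833333° lon × 0.0416667° lat. Centre is SW corner plus half of each.
latitude 38.2292, longitude -108.9583.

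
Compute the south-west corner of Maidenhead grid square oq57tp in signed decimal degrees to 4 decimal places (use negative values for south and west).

Field O=14, Q=16: +14·20° lon, +16·10° lat → SW at lon 100°, lat 70°.
Square 5, 7: +5·2° lon, +7·1° lat → SW at lon 110°, lat 77°.
Subsquare t=19, p=15: +19·0.0833333° lon, +15·0.0416667° lat → SW at lon 111.583°, lat 77.625°.
latitude 77.6250, longitude 111.5833.

77.6250, 111.5833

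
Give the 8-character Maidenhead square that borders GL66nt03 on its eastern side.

Longitude extended square 0; +1 → 1.
The latitude characters are unchanged.

GL66nt13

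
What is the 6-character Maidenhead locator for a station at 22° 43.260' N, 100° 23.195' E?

OL02er

Add 180° to longitude and 90° to latitude: 280.3866, 112.7210.
Field: lon ⌊280.3866/20⌋ = 14 → O; lat ⌊112.7210/10⌋ = 11 → L.
Square: lon ⌊0.3866/2⌋ = 0; lat ⌊2.7210/1⌋ = 2.
Subsquare: lon ⌊0.3866/0.0833333⌋ = 4 → e; lat ⌊0.7210/0.0416667⌋ = 17 → r.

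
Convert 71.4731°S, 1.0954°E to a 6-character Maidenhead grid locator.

Add 180° to longitude and 90° to latitude: 181.0954, 18.5269.
Field (20°×10°, letters A–R): lon ⌊181.0954/20⌋ = 9 → J; lat ⌊18.5269/10⌋ = 1 → B.
Square (2°×1°, digits 0–9): lon ⌊1.0954/2⌋ = 0; lat ⌊8.5269/1⌋ = 8.
Subsquare (5′×2.5′, letters a–x): lon ⌊1.0954/0.0833333⌋ = 13 → n; lat ⌊0.5269/0.0416667⌋ = 12 → m.

JB08nm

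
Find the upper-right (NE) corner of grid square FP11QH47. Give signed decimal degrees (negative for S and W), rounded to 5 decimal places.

Field F=5, P=15: +5·20° lon, +15·10° lat → SW at lon -80°, lat 60°.
Square 1, 1: +1·2° lon, +1·1° lat → SW at lon -78°, lat 61°.
Subsquare q=16, h=7: +16·0.0833333° lon, +7·0.0416667° lat → SW at lon -76.6667°, lat 61.2917°.
Extended square 4, 7: +4·0.00833333° lon, +7·0.00416667° lat → SW at lon -76.6333°, lat 61.3208°.
Cell spans 0.00833333° lon × 0.00416667° lat. NE corner is SW corner plus one full cell.
latitude 61.32500, longitude -76.62500.

61.32500, -76.62500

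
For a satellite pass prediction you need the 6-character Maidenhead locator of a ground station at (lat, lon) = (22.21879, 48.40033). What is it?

LL42ef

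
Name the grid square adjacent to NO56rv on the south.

NO56ru

Latitude subsquare v = 21; −1 → 20 = u.
The longitude characters are unchanged.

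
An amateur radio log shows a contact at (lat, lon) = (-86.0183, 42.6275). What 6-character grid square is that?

Offset from 180°W / 90°S: lon 222.6275°, lat 3.9817°.
Field (20°×10°, letters A–R): lon ⌊222.6275/20⌋ = 11 → L; lat ⌊3.9817/10⌋ = 0 → A.
Square (2°×1°, digits 0–9): lon ⌊2.6275/2⌋ = 1; lat ⌊3.9817/1⌋ = 3.
Subsquare (5′×2.5′, letters a–x): lon ⌊0.6275/0.0833333⌋ = 7 → h; lat ⌊0.9817/0.0416667⌋ = 23 → x.

LA13hx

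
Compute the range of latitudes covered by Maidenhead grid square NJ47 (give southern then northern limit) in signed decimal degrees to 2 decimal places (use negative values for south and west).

Field N=13, J=9: +13·20° lon, +9·10° lat → SW at lon 80°, lat 0°.
Square 4, 7: +4·2° lon, +7·1° lat → SW at lon 88°, lat 7°.
Cell spans 2° lon × 1° lat.
south 7.00, north 8.00.

7.00, 8.00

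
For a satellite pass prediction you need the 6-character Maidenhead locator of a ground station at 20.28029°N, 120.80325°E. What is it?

Shift to the Maidenhead origin (180°W, 90°S): lon 300.8032, lat 110.2803.
Field (20°×10°, letters A–R): lon ⌊300.8032/20⌋ = 15 → P; lat ⌊110.2803/10⌋ = 11 → L.
Square (2°×1°, digits 0–9): lon ⌊0.8032/2⌋ = 0; lat ⌊0.2803/1⌋ = 0.
Subsquare (5′×2.5′, letters a–x): lon ⌊0.8032/0.0833333⌋ = 9 → j; lat ⌊0.2803/0.0416667⌋ = 6 → g.

PL00jg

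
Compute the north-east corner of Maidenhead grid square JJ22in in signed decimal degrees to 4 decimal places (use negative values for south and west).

2.5833, 4.7500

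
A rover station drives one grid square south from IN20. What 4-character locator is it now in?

IM29

Latitude square 0; −1 → -1, wraps to 9, carry into field.
Latitude field N = 13; −1 → 12 = M.
The longitude characters are unchanged.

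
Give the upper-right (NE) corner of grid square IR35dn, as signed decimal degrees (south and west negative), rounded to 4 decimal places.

Field I=8, R=17: +8·20° lon, +17·10° lat → SW at lon -20°, lat 80°.
Square 3, 5: +3·2° lon, +5·1° lat → SW at lon -14°, lat 85°.
Subsquare d=3, n=13: +3·0.0833333° lon, +13·0.0416667° lat → SW at lon -13.75°, lat 85.5417°.
Cell spans 0.0833333° lon × 0.0416667° lat. NE corner is SW corner plus one full cell.
latitude 85.5833, longitude -13.6667.

85.5833, -13.6667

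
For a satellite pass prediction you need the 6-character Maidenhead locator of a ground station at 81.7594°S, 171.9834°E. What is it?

Shift to the Maidenhead origin (180°W, 90°S): lon 351.9834, lat 8.2406.
Field: 351.9834/20 → 17 → R, 8.2406/10 → 0 → A; chars RA.
Square: 11.9834/2 → 5, 8.2406/1 → 8; chars 58.
Subsquare: 1.9834/0.0833333 → 23 → x, 0.2406/0.0416667 → 5 → f; chars xf.

RA58xf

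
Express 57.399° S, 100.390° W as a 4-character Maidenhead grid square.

DD92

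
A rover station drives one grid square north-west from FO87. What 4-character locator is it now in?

FO78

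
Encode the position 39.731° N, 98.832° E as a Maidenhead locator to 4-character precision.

Add 180° to longitude and 90° to latitude: 278.83, 129.73.
Field (20°×10°, letters A–R): 278.83/20 → 13 → N, 129.73/10 → 12 → M; chars NM.
Square (2°×1°, digits 0–9): 18.83/2 → 9, 9.73/1 → 9; chars 99.

NM99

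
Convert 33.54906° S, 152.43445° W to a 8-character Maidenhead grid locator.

BF36sk78

Add 180° to longitude and 90° to latitude: 27.56555, 56.45094.
Field: 27.56555/20 → 1 → B, 56.45094/10 → 5 → F; chars BF.
Square: 7.56555/2 → 3, 6.45094/1 → 6; chars 36.
Subsquare: 1.56555/0.0833333 → 18 → s, 0.45094/0.0416667 → 10 → k; chars sk.
Extended square: 0.06555/0.00833333 → 7, 0.03427/0.00416667 → 8; chars 78.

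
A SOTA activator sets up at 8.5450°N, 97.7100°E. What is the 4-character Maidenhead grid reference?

NJ88

Offset from 180°W / 90°S: lon 277.71°, lat 98.55°.
Field: 277.71/20 → 13 → N, 98.55/10 → 9 → J; chars NJ.
Square: 17.71/2 → 8, 8.55/1 → 8; chars 88.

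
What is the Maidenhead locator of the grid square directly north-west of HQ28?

HQ19

Longitude square 2; −1 → 1.
Latitude square 8; +1 → 9.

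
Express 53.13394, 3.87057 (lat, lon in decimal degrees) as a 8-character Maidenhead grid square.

Offset from 180°W / 90°S: lon 183.87057°, lat 143.13394°.
Field: lon ⌊183.87057/20⌋ = 9 → J; lat ⌊143.13394/10⌋ = 14 → O.
Square: lon ⌊3.87057/2⌋ = 1; lat ⌊3.13394/1⌋ = 3.
Subsquare: lon ⌊1.87057/0.0833333⌋ = 22 → w; lat ⌊0.13394/0.0416667⌋ = 3 → d.
Extended square: lon ⌊0.03724/0.00833333⌋ = 4; lat ⌊0.00894/0.00416667⌋ = 2.

JO13wd42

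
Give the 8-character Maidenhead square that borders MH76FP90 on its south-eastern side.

Longitude extended square 9; +1 → 10, wraps to 0, carry into subsquare.
Longitude subsquare f = 5; +1 → 6 = g.
Latitude extended square 0; −1 → -1, wraps to 9, carry into subsquare.
Latitude subsquare p = 15; −1 → 14 = o.

MH76go09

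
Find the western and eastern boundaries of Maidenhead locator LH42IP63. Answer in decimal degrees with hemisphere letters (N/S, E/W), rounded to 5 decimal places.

Field L=11, H=7: +11·20° lon, +7·10° lat → SW at lon 40°, lat -20°.
Square 4, 2: +4·2° lon, +2·1° lat → SW at lon 48°, lat -18°.
Subsquare i=8, p=15: +8·0.0833333° lon, +15·0.0416667° lat → SW at lon 48.6667°, lat -17.375°.
Extended square 6, 3: +6·0.00833333° lon, +3·0.00416667° lat → SW at lon 48.7167°, lat -17.3625°.
Cell spans 0.00833333° lon × 0.00416667° lat.
west 48.71667° E, east 48.72500° E.

48.71667° E, 48.72500° E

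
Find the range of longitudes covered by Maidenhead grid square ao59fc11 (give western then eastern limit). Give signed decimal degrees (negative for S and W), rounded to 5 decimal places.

Field A=0, O=14: +0·20° lon, +14·10° lat → SW at lon -180°, lat 50°.
Square 5, 9: +5·2° lon, +9·1° lat → SW at lon -170°, lat 59°.
Subsquare f=5, c=2: +5·0.0833333° lon, +2·0.0416667° lat → SW at lon -169.583°, lat 59.0833°.
Extended square 1, 1: +1·0.00833333° lon, +1·0.00416667° lat → SW at lon -169.575°, lat 59.0875°.
Cell spans 0.00833333° lon × 0.00416667° lat.
west -169.57500, east -169.56667.

-169.57500, -169.56667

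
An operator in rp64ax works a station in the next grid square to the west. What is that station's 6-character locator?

RP54xx

Longitude subsquare a = 0; −1 → -1, wraps to 23 = x, carry into square.
Longitude square 6; −1 → 5.
The latitude characters are unchanged.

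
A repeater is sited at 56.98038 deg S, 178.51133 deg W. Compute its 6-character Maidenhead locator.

AD03ra

Shift to the Maidenhead origin (180°W, 90°S): lon 1.4887, lat 33.0196.
Field: 1.4887/20 → 0 → A, 33.0196/10 → 3 → D; chars AD.
Square: 1.4887/2 → 0, 3.0196/1 → 3; chars 03.
Subsquare: 1.4887/0.0833333 → 17 → r, 0.0196/0.0416667 → 0 → a; chars ra.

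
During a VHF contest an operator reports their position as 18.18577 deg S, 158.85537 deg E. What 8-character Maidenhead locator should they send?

Offset from 180°W / 90°S: lon 338.85537°, lat 71.81423°.
Field: lon ⌊338.85537/20⌋ = 16 → Q; lat ⌊71.81423/10⌋ = 7 → H.
Square: lon ⌊18.85537/2⌋ = 9; lat ⌊1.81423/1⌋ = 1.
Subsquare: lon ⌊0.85537/0.0833333⌋ = 10 → k; lat ⌊0.81423/0.0416667⌋ = 19 → t.
Extended square: lon ⌊0.02204/0.00833333⌋ = 2; lat ⌊0.02256/0.00416667⌋ = 5.

QH91kt25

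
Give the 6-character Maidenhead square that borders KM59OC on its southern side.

KM59ob

Latitude subsquare c = 2; −1 → 1 = b.
The longitude characters are unchanged.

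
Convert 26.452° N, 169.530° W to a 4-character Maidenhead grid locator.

AL56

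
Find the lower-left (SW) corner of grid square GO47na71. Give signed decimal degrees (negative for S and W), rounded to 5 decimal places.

57.00417, -50.85833

Field G=6, O=14: +6·20° lon, +14·10° lat → SW at lon -60°, lat 50°.
Square 4, 7: +4·2° lon, +7·1° lat → SW at lon -52°, lat 57°.
Subsquare n=13, a=0: +13·0.0833333° lon, +0·0.0416667° lat → SW at lon -50.9167°, lat 57°.
Extended square 7, 1: +7·0.00833333° lon, +1·0.00416667° lat → SW at lon -50.8583°, lat 57.0042°.
latitude 57.00417, longitude -50.85833.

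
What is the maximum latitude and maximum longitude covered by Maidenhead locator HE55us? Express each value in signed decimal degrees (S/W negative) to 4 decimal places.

Field H=7, E=4: +7·20° lon, +4·10° lat → SW at lon -40°, lat -50°.
Square 5, 5: +5·2° lon, +5·1° lat → SW at lon -30°, lat -45°.
Subsquare u=20, s=18: +20·0.0833333° lon, +18·0.0416667° lat → SW at lon -28.3333°, lat -44.25°.
Cell spans 0.0833333° lon × 0.0416667° lat. NE corner is SW corner plus one full cell.
latitude -44.2083, longitude -28.2500.

-44.2083, -28.2500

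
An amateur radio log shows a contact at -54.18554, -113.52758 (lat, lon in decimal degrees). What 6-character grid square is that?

DD35ft

Shift to the Maidenhead origin (180°W, 90°S): lon 66.4724, lat 35.8145.
Field: 66.4724/20 → 3 → D, 35.8145/10 → 3 → D; chars DD.
Square: 6.4724/2 → 3, 5.8145/1 → 5; chars 35.
Subsquare: 0.4724/0.0833333 → 5 → f, 0.8145/0.0416667 → 19 → t; chars ft.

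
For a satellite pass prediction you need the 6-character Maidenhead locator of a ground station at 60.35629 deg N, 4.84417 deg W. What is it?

IP70ni

Shift to the Maidenhead origin (180°W, 90°S): lon 175.1558, lat 150.3563.
Field (20°×10°, letters A–R): lon ⌊175.1558/20⌋ = 8 → I; lat ⌊150.3563/10⌋ = 15 → P.
Square (2°×1°, digits 0–9): lon ⌊15.1558/2⌋ = 7; lat ⌊0.3563/1⌋ = 0.
Subsquare (5′×2.5′, letters a–x): lon ⌊1.1558/0.0833333⌋ = 13 → n; lat ⌊0.3563/0.0416667⌋ = 8 → i.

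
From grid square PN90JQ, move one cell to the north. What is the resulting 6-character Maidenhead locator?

Latitude subsquare q = 16; +1 → 17 = r.
The longitude characters are unchanged.

PN90jr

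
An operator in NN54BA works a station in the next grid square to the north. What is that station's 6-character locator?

NN54bb

Latitude subsquare a = 0; +1 → 1 = b.
The longitude characters are unchanged.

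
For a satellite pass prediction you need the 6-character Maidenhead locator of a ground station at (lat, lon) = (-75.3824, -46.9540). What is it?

GB64mo

Offset from 180°W / 90°S: lon 133.0460°, lat 14.6176°.
Field: 133.0460/20 → 6 → G, 14.6176/10 → 1 → B; chars GB.
Square: 13.0460/2 → 6, 4.6176/1 → 4; chars 64.
Subsquare: 1.0460/0.0833333 → 12 → m, 0.6176/0.0416667 → 14 → o; chars mo.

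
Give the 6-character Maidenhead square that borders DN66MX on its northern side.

DN67ma

Latitude subsquare x = 23; +1 → 24, wraps to 0 = a, carry into square.
Latitude square 6; +1 → 7.
The longitude characters are unchanged.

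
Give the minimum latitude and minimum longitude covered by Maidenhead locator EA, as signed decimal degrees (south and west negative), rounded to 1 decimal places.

-90.0, -100.0

Field E=4, A=0: +4·20° lon, +0·10° lat → SW at lon -100°, lat -90°.
latitude -90.0, longitude -100.0.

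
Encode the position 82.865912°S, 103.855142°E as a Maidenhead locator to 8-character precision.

Offset from 180°W / 90°S: lon 283.85514°, lat 7.13409°.
Field (20°×10°, letters A–R): 283.85514/20 → 14 → O, 7.13409/10 → 0 → A; chars OA.
Square (2°×1°, digits 0–9): 3.85514/2 → 1, 7.13409/1 → 7; chars 17.
Subsquare (5′×2.5′, letters a–x): 1.85514/0.0833333 → 22 → w, 0.13409/0.0416667 → 3 → d; chars wd.
Extended square (30″×15″, digits 0–9): 0.02181/0.00833333 → 2, 0.00909/0.00416667 → 2; chars 22.

OA17wd22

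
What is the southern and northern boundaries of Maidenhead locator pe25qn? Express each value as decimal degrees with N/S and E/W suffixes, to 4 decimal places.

Field P=15, E=4: +15·20° lon, +4·10° lat → SW at lon 120°, lat -50°.
Square 2, 5: +2·2° lon, +5·1° lat → SW at lon 124°, lat -45°.
Subsquare q=16, n=13: +16·0.0833333° lon, +13·0.0416667° lat → SW at lon 125.333°, lat -44.4583°.
Cell spans 0.0833333° lon × 0.0416667° lat.
south 44.4583° S, north 44.4167° S.

44.4583° S, 44.4167° S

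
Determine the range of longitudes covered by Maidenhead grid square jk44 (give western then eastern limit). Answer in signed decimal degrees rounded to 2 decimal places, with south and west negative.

8.00, 10.00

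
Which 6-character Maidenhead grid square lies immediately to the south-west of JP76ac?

Longitude subsquare a = 0; −1 → -1, wraps to 23 = x, carry into square.
Longitude square 7; −1 → 6.
Latitude subsquare c = 2; −1 → 1 = b.

JP66xb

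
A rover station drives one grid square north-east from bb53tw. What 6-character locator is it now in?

Longitude subsquare t = 19; +1 → 20 = u.
Latitude subsquare w = 22; +1 → 23 = x.

BB53ux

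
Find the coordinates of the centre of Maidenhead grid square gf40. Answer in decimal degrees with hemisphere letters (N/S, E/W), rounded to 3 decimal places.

Field G=6, F=5: +6·20° lon, +5·10° lat → SW at lon -60°, lat -40°.
Square 4, 0: +4·2° lon, +0·1° lat → SW at lon -52°, lat -40°.
Cell spans 2° lon × 1° lat. Centre is SW corner plus half of each.
latitude 39.500° S, longitude 51.000° W.

39.500° S, 51.000° W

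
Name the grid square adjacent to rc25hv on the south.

Latitude subsquare v = 21; −1 → 20 = u.
The longitude characters are unchanged.

RC25hu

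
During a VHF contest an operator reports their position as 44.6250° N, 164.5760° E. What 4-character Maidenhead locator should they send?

RN24

Offset from 180°W / 90°S: lon 344.58°, lat 134.62°.
Field: 344.58/20 → 17 → R, 134.62/10 → 13 → N; chars RN.
Square: 4.58/2 → 2, 4.62/1 → 4; chars 24.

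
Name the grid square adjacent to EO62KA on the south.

Latitude subsquare a = 0; −1 → -1, wraps to 23 = x, carry into square.
Latitude square 2; −1 → 1.
The longitude characters are unchanged.

EO61kx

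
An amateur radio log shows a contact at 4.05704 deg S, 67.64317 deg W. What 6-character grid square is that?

FI65ew

Add 180° to longitude and 90° to latitude: 112.3568, 85.9430.
Field: 112.3568/20 → 5 → F, 85.9430/10 → 8 → I; chars FI.
Square: 12.3568/2 → 6, 5.9430/1 → 5; chars 65.
Subsquare: 0.3568/0.0833333 → 4 → e, 0.9430/0.0416667 → 22 → w; chars ew.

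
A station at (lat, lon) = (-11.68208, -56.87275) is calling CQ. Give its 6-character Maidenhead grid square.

GH18nh

Shift to the Maidenhead origin (180°W, 90°S): lon 123.1273, lat 78.3179.
Field (20°×10°, letters A–R): 123.1273/20 → 6 → G, 78.3179/10 → 7 → H; chars GH.
Square (2°×1°, digits 0–9): 3.1273/2 → 1, 8.3179/1 → 8; chars 18.
Subsquare (5′×2.5′, letters a–x): 1.1273/0.0833333 → 13 → n, 0.3179/0.0416667 → 7 → h; chars nh.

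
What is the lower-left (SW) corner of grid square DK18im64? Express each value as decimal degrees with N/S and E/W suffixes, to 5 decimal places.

18.51667° N, 117.28333° W

Field D=3, K=10: +3·20° lon, +10·10° lat → SW at lon -120°, lat 10°.
Square 1, 8: +1·2° lon, +8·1° lat → SW at lon -118°, lat 18°.
Subsquare i=8, m=12: +8·0.0833333° lon, +12·0.0416667° lat → SW at lon -117.333°, lat 18.5°.
Extended square 6, 4: +6·0.00833333° lon, +4·0.00416667° lat → SW at lon -117.283°, lat 18.5167°.
latitude 18.51667° N, longitude 117.28333° W.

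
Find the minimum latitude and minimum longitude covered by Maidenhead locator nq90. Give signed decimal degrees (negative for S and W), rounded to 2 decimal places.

Field N=13, Q=16: +13·20° lon, +16·10° lat → SW at lon 80°, lat 70°.
Square 9, 0: +9·2° lon, +0·1° lat → SW at lon 98°, lat 70°.
latitude 70.00, longitude 98.00.

70.00, 98.00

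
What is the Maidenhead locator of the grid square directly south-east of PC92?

QC01

Longitude square 9; +1 → 10, wraps to 0, carry into field.
Longitude field P = 15; +1 → 16 = Q.
Latitude square 2; −1 → 1.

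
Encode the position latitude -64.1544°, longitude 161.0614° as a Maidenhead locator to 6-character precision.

RC05mu

Add 180° to longitude and 90° to latitude: 341.0614, 25.8456.
Field (20°×10°, letters A–R): 341.0614/20 → 17 → R, 25.8456/10 → 2 → C; chars RC.
Square (2°×1°, digits 0–9): 1.0614/2 → 0, 5.8456/1 → 5; chars 05.
Subsquare (5′×2.5′, letters a–x): 1.0614/0.0833333 → 12 → m, 0.8456/0.0416667 → 20 → u; chars mu.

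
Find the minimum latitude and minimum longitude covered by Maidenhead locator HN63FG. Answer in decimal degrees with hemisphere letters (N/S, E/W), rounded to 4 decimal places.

43.2500° N, 27.5833° W

Field H=7, N=13: +7·20° lon, +13·10° lat → SW at lon -40°, lat 40°.
Square 6, 3: +6·2° lon, +3·1° lat → SW at lon -28°, lat 43°.
Subsquare f=5, g=6: +5·0.0833333° lon, +6·0.0416667° lat → SW at lon -27.5833°, lat 43.25°.
latitude 43.2500° N, longitude 27.5833° W.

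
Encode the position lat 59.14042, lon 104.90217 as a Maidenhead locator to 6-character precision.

OO29kd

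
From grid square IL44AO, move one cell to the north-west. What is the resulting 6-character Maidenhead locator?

IL34xp

Longitude subsquare a = 0; −1 → -1, wraps to 23 = x, carry into square.
Longitude square 4; −1 → 3.
Latitude subsquare o = 14; +1 → 15 = p.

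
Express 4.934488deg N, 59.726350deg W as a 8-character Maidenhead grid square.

GJ04dw24

Add 180° to longitude and 90° to latitude: 120.27365, 94.93449.
Field (20°×10°, letters A–R): lon ⌊120.27365/20⌋ = 6 → G; lat ⌊94.93449/10⌋ = 9 → J.
Square (2°×1°, digits 0–9): lon ⌊0.27365/2⌋ = 0; lat ⌊4.93449/1⌋ = 4.
Subsquare (5′×2.5′, letters a–x): lon ⌊0.27365/0.0833333⌋ = 3 → d; lat ⌊0.93449/0.0416667⌋ = 22 → w.
Extended square (30″×15″, digits 0–9): lon ⌊0.02365/0.00833333⌋ = 2; lat ⌊0.01782/0.00416667⌋ = 4.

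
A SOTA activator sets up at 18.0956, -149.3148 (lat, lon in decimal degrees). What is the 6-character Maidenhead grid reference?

BK58ic

Offset from 180°W / 90°S: lon 30.6852°, lat 108.0956°.
Field (20°×10°, letters A–R): 30.6852/20 → 1 → B, 108.0956/10 → 10 → K; chars BK.
Square (2°×1°, digits 0–9): 10.6852/2 → 5, 8.0956/1 → 8; chars 58.
Subsquare (5′×2.5′, letters a–x): 0.6852/0.0833333 → 8 → i, 0.0956/0.0416667 → 2 → c; chars ic.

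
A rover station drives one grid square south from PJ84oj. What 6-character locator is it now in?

PJ84oi

Latitude subsquare j = 9; −1 → 8 = i.
The longitude characters are unchanged.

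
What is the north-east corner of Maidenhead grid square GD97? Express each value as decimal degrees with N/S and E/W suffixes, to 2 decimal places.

52.00° S, 40.00° W

Field G=6, D=3: +6·20° lon, +3·10° lat → SW at lon -60°, lat -60°.
Square 9, 7: +9·2° lon, +7·1° lat → SW at lon -42°, lat -53°.
Cell spans 2° lon × 1° lat. NE corner is SW corner plus one full cell.
latitude 52.00° S, longitude 40.00° W.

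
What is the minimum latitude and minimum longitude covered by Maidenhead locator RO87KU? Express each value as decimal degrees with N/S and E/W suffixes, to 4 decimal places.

57.8333° N, 176.8333° E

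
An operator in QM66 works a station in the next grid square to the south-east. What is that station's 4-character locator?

QM75

Longitude square 6; +1 → 7.
Latitude square 6; −1 → 5.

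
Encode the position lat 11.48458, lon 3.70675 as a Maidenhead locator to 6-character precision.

JK11ul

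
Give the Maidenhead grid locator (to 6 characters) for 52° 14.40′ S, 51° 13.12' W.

GD47js

Add 180° to longitude and 90° to latitude: 128.7813, 37.7600.
Field (20°×10°, letters A–R): 128.7813/20 → 6 → G, 37.7600/10 → 3 → D; chars GD.
Square (2°×1°, digits 0–9): 8.7813/2 → 4, 7.7600/1 → 7; chars 47.
Subsquare (5′×2.5′, letters a–x): 0.7813/0.0833333 → 9 → j, 0.7600/0.0416667 → 18 → s; chars js.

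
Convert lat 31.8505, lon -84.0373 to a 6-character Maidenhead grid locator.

Shift to the Maidenhead origin (180°W, 90°S): lon 95.9627, lat 121.8505.
Field (20°×10°, letters A–R): 95.9627/20 → 4 → E, 121.8505/10 → 12 → M; chars EM.
Square (2°×1°, digits 0–9): 15.9627/2 → 7, 1.8505/1 → 1; chars 71.
Subsquare (5′×2.5′, letters a–x): 1.9627/0.0833333 → 23 → x, 0.8505/0.0416667 → 20 → u; chars xu.

EM71xu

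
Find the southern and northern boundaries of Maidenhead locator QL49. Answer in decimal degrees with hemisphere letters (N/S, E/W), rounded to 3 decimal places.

29.000° N, 30.000° N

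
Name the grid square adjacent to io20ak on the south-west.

IO10xj

Longitude subsquare a = 0; −1 → -1, wraps to 23 = x, carry into square.
Longitude square 2; −1 → 1.
Latitude subsquare k = 10; −1 → 9 = j.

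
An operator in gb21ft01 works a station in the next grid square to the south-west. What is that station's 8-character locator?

Longitude extended square 0; −1 → -1, wraps to 9, carry into subsquare.
Longitude subsquare f = 5; −1 → 4 = e.
Latitude extended square 1; −1 → 0.

GB21et90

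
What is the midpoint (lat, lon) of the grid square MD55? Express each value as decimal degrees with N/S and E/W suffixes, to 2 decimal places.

54.50° S, 71.00° E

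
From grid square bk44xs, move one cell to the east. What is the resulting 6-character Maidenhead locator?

BK54as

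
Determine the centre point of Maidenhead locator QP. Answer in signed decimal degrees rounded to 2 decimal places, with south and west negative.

65.00, 150.00

Field Q=16, P=15: +16·20° lon, +15·10° lat → SW at lon 140°, lat 60°.
Cell spans 20° lon × 10° lat. Centre is SW corner plus half of each.
latitude 65.00, longitude 150.00.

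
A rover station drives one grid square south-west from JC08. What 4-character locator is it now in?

IC97

Longitude square 0; −1 → -1, wraps to 9, carry into field.
Longitude field J = 9; −1 → 8 = I.
Latitude square 8; −1 → 7.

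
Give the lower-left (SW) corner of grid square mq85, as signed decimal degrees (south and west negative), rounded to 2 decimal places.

75.00, 76.00

Field M=12, Q=16: +12·20° lon, +16·10° lat → SW at lon 60°, lat 70°.
Square 8, 5: +8·2° lon, +5·1° lat → SW at lon 76°, lat 75°.
latitude 75.00, longitude 76.00.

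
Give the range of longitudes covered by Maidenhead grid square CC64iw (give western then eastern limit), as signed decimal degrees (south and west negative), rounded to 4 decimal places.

-127.3333, -127.2500

Field C=2, C=2: +2·20° lon, +2·10° lat → SW at lon -140°, lat -70°.
Square 6, 4: +6·2° lon, +4·1° lat → SW at lon -128°, lat -66°.
Subsquare i=8, w=22: +8·0.0833333° lon, +22·0.0416667° lat → SW at lon -127.333°, lat -65.0833°.
Cell spans 0.0833333° lon × 0.0416667° lat.
west -127.3333, east -127.2500.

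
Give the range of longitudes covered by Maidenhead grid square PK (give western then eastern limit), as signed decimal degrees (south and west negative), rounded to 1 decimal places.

Field P=15, K=10: +15·20° lon, +10·10° lat → SW at lon 120°, lat 10°.
Cell spans 20° lon × 10° lat.
west 120.0, east 140.0.

120.0, 140.0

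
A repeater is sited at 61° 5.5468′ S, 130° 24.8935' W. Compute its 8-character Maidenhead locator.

CC48tv07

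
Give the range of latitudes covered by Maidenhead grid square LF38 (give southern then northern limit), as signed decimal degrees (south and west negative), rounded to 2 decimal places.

Field L=11, F=5: +11·20° lon, +5·10° lat → SW at lon 40°, lat -40°.
Square 3, 8: +3·2° lon, +8·1° lat → SW at lon 46°, lat -32°.
Cell spans 2° lon × 1° lat.
south -32.00, north -31.00.

-32.00, -31.00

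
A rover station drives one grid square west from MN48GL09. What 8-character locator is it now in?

MN48fl99

Longitude extended square 0; −1 → -1, wraps to 9, carry into subsquare.
Longitude subsquare g = 6; −1 → 5 = f.
The latitude characters are unchanged.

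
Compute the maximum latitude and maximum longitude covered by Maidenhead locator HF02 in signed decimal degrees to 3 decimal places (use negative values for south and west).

Field H=7, F=5: +7·20° lon, +5·10° lat → SW at lon -40°, lat -40°.
Square 0, 2: +0·2° lon, +2·1° lat → SW at lon -40°, lat -38°.
Cell spans 2° lon × 1° lat. NE corner is SW corner plus one full cell.
latitude -37.000, longitude -38.000.

-37.000, -38.000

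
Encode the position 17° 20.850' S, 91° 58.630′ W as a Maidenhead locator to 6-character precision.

Offset from 180°W / 90°S: lon 88.0228°, lat 72.6525°.
Field: lon ⌊88.0228/20⌋ = 4 → E; lat ⌊72.6525/10⌋ = 7 → H.
Square: lon ⌊8.0228/2⌋ = 4; lat ⌊2.6525/1⌋ = 2.
Subsquare: lon ⌊0.0228/0.0833333⌋ = 0 → a; lat ⌊0.6525/0.0416667⌋ = 15 → p.

EH42ap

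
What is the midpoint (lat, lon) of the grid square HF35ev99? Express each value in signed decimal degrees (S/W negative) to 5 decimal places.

-34.08542, -33.58750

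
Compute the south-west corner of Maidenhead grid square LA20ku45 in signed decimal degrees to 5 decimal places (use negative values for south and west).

Field L=11, A=0: +11·20° lon, +0·10° lat → SW at lon 40°, lat -90°.
Square 2, 0: +2·2° lon, +0·1° lat → SW at lon 44°, lat -90°.
Subsquare k=10, u=20: +10·0.0833333° lon, +20·0.0416667° lat → SW at lon 44.8333°, lat -89.1667°.
Extended square 4, 5: +4·0.00833333° lon, +5·0.00416667° lat → SW at lon 44.8667°, lat -89.1458°.
latitude -89.14583, longitude 44.86667.

-89.14583, 44.86667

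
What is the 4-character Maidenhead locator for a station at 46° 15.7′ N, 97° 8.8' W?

EN16

Shift to the Maidenhead origin (180°W, 90°S): lon 82.85, lat 136.26.
Field: 82.85/20 → 4 → E, 136.26/10 → 13 → N; chars EN.
Square: 2.85/2 → 1, 6.26/1 → 6; chars 16.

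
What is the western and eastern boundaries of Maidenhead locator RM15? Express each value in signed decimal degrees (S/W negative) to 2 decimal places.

162.00, 164.00

Field R=17, M=12: +17·20° lon, +12·10° lat → SW at lon 160°, lat 30°.
Square 1, 5: +1·2° lon, +5·1° lat → SW at lon 162°, lat 35°.
Cell spans 2° lon × 1° lat.
west 162.00, east 164.00.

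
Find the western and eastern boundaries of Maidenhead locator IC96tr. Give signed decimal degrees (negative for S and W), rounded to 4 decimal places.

-0.4167, -0.3333

Field I=8, C=2: +8·20° lon, +2·10° lat → SW at lon -20°, lat -70°.
Square 9, 6: +9·2° lon, +6·1° lat → SW at lon -2°, lat -64°.
Subsquare t=19, r=17: +19·0.0833333° lon, +17·0.0416667° lat → SW at lon -0.416667°, lat -63.2917°.
Cell spans 0.0833333° lon × 0.0416667° lat.
west -0.4167, east -0.3333.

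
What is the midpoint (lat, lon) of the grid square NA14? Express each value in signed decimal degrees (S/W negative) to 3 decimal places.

Field N=13, A=0: +13·20° lon, +0·10° lat → SW at lon 80°, lat -90°.
Square 1, 4: +1·2° lon, +4·1° lat → SW at lon 82°, lat -86°.
Cell spans 2° lon × 1° lat. Centre is SW corner plus half of each.
latitude -85.500, longitude 83.000.

-85.500, 83.000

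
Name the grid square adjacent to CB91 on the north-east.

Longitude square 9; +1 → 10, wraps to 0, carry into field.
Longitude field C = 2; +1 → 3 = D.
Latitude square 1; +1 → 2.

DB02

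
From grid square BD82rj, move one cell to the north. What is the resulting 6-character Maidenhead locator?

Latitude subsquare j = 9; +1 → 10 = k.
The longitude characters are unchanged.

BD82rk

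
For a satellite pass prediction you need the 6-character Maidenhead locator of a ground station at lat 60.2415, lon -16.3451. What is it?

IP10tf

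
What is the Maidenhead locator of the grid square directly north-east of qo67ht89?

Longitude extended square 8; +1 → 9.
Latitude extended square 9; +1 → 10, wraps to 0, carry into subsquare.
Latitude subsquare t = 19; +1 → 20 = u.

QO67hu90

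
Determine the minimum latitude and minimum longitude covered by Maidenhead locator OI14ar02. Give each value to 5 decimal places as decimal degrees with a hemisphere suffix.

Field O=14, I=8: +14·20° lon, +8·10° lat → SW at lon 100°, lat -10°.
Square 1, 4: +1·2° lon, +4·1° lat → SW at lon 102°, lat -6°.
Subsquare a=0, r=17: +0·0.0833333° lon, +17·0.0416667° lat → SW at lon 102°, lat -5.29167°.
Extended square 0, 2: +0·0.00833333° lon, +2·0.00416667° lat → SW at lon 102°, lat -5.28333°.
latitude 5.28333° S, longitude 102.00000° E.

5.28333° S, 102.00000° E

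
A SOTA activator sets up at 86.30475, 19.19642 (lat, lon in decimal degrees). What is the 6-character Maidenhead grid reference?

JR96oh

Shift to the Maidenhead origin (180°W, 90°S): lon 199.1964, lat 176.3048.
Field (20°×10°, letters A–R): lon ⌊199.1964/20⌋ = 9 → J; lat ⌊176.3048/10⌋ = 17 → R.
Square (2°×1°, digits 0–9): lon ⌊19.1964/2⌋ = 9; lat ⌊6.3048/1⌋ = 6.
Subsquare (5′×2.5′, letters a–x): lon ⌊1.1964/0.0833333⌋ = 14 → o; lat ⌊0.3048/0.0416667⌋ = 7 → h.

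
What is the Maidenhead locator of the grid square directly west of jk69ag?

Longitude subsquare a = 0; −1 → -1, wraps to 23 = x, carry into square.
Longitude square 6; −1 → 5.
The latitude characters are unchanged.

JK59xg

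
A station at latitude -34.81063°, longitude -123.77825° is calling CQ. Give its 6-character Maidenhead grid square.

CF85ce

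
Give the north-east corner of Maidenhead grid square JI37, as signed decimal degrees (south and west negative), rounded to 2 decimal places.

-2.00, 8.00

Field J=9, I=8: +9·20° lon, +8·10° lat → SW at lon 0°, lat -10°.
Square 3, 7: +3·2° lon, +7·1° lat → SW at lon 6°, lat -3°.
Cell spans 2° lon × 1° lat. NE corner is SW corner plus one full cell.
latitude -2.00, longitude 8.00.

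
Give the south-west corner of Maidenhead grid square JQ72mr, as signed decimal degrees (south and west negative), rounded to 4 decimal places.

72.7083, 15.0000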